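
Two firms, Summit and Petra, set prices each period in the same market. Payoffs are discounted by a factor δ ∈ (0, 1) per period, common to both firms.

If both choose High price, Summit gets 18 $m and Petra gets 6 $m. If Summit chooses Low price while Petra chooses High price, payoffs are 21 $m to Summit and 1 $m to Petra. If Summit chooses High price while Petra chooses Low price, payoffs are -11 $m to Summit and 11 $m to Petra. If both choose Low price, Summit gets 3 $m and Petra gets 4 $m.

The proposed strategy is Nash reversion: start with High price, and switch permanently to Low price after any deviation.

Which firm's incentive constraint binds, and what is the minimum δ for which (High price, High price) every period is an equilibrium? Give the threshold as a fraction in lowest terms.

Petra; δ ≥ 5/7

Summit's threshold: (21−18)/(21−3) = 1/6.
Petra's threshold: (11−6)/(11−4) = 5/7.
1/6 < 5/7, so Petra binds and δ* = 5/7.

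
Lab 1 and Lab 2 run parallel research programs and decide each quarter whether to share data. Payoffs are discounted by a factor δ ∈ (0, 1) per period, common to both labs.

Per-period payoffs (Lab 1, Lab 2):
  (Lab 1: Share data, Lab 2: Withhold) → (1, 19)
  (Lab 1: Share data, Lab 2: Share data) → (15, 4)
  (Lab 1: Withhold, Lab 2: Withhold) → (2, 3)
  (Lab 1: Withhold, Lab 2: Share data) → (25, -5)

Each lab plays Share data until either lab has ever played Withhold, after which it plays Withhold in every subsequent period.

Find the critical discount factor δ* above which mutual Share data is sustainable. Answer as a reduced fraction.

15/16

Lab 1: cooperation gives 15 each period; deviation gives 25 once then 2 forever.
  15/(1−δ) ≥ 25 + 2δ/(1−δ) ⇒ δ ≥ 10/23.
Lab 2: cooperation gives 4 each period; deviation gives 19 once then 3 forever.
  δ ≥ 15/16.
Both must hold, so the binding constraint is Lab 2's: δ ≥ 15/16.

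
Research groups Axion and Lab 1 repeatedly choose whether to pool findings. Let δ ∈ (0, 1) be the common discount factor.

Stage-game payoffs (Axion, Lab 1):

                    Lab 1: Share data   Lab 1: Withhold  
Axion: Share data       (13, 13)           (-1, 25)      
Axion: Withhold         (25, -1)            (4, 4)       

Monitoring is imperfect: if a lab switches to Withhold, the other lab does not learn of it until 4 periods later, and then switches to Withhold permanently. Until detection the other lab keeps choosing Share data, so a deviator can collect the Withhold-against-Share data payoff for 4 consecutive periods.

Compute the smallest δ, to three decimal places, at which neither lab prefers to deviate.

Deviating for the 4 undetected periods gains 25−13 = 12 per period over cooperation, then loses 13−4 = 9 per period forever once punishment starts.
Gain: 12(1 + δ + … + δ^3); loss: 9·δ^4/(1−δ).
No profitable deviation ⇔ 12(1−δ^4) ≤ 9·δ^4, i.e. δ^4 ≥ 12/(12+9) = 4/7.
Hence δ ≥ (4/7)^(1/4) ≈ 0.869.

0.869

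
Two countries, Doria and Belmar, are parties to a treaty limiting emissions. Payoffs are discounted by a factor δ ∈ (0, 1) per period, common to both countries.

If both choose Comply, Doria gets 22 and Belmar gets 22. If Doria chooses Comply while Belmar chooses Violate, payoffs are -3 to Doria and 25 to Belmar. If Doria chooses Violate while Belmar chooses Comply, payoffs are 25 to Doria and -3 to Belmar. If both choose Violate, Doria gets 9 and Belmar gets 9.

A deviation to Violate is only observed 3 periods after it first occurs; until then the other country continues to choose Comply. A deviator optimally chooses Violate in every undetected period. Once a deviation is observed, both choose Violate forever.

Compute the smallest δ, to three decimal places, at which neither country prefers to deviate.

Deviating for the 3 undetected periods gains 25−22 = 3 per period over cooperation, then loses 22−9 = 13 per period forever once punishment starts.
Gain: 3(1 + δ + … + δ^2); loss: 13·δ^3/(1−δ).
No profitable deviation ⇔ 3(1−δ^3) ≤ 13·δ^3, i.e. δ^3 ≥ 3/(3+13) = 3/16.
Hence δ ≥ (3/16)^(1/3) ≈ 0.572.

0.572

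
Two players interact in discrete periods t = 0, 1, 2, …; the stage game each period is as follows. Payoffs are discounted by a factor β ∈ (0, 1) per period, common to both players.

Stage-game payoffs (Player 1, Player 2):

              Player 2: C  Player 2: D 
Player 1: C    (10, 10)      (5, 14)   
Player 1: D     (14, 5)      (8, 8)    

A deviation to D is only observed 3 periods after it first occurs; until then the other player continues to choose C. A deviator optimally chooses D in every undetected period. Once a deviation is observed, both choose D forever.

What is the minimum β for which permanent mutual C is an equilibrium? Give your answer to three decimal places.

Deviating for the 3 undetected periods gains 14−10 = 4 per period over cooperation, then loses 10−8 = 2 per period forever once punishment starts.
Gain: 4(1 + β + … + β^2); loss: 2·β^3/(1−β).
No profitable deviation ⇔ 4(1−β^3) ≤ 2·β^3, i.e. β^3 ≥ 4/(4+2) = 2/3.
Hence β ≥ (2/3)^(1/3) ≈ 0.874.

0.874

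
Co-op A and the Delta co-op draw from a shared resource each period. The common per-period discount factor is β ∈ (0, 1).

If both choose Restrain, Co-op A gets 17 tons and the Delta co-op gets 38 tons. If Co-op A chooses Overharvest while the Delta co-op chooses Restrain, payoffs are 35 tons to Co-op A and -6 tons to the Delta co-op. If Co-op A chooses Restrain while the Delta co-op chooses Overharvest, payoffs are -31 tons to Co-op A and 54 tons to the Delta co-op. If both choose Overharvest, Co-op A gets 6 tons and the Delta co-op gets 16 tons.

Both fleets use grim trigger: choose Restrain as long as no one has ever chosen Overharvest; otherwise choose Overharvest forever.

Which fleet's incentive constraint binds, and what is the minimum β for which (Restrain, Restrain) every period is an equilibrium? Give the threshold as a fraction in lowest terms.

Co-op A; β ≥ 18/29

For Co-op A: deviation gain 35−17 = 18, per-period punishment loss 17−6 = 11. IC gives β ≥ 18/29.
For the Delta co-op: gain 16, loss 22 per period, so β ≥ 16/38 = 8/19.
The tighter constraint is Co-op A's, so cooperation needs β ≥ 18/29.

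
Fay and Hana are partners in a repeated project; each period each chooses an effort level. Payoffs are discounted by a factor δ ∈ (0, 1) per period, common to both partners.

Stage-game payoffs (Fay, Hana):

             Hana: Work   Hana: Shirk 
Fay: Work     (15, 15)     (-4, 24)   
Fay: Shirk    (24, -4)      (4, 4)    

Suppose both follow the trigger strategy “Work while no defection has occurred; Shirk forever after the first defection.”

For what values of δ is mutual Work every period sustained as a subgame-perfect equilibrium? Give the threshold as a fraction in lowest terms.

One-period gain from deviating is 24 − 15 = 9. The loss is 15 − 4 = 11 in every subsequent period, with present value 11·δ/(1−δ).
Deviation is unprofitable when 11·δ/(1−δ) ≥ 9, i.e. δ/(1−δ) ≥ 9/11.
Equivalently δ ≥ 9/(9+11) = 9/20.

9/20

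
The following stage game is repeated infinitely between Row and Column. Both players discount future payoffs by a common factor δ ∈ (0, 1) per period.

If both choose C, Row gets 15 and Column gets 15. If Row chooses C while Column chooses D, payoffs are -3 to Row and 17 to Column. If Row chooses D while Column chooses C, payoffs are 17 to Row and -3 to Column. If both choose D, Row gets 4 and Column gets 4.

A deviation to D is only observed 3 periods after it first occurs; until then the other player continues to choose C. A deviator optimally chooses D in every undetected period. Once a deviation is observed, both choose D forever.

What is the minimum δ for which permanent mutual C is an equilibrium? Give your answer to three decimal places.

0.536

A deviator earns 17 for 3 periods, then 4 forever; cooperating earns 15 forever. Multiplying the IC by (1−δ):
15 ≥ 17(1−δ^3) + 4δ^3, so 13·δ^3 ≥ 2 and δ^3 ≥ 2/13.
δ ≥ (2/13)^(1/3) ≈ 0.536.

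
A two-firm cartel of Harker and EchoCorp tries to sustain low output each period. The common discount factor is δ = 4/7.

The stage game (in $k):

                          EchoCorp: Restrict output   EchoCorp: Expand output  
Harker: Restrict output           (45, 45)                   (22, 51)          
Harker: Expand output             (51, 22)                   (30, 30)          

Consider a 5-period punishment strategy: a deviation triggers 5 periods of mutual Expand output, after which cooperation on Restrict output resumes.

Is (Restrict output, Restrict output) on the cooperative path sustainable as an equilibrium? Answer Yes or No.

Yes

Comparing payoff streams over the 6 periods until play realigns: cooperate → 45(1+δ+…+δ^5); deviate → 51 + 30(δ+…+δ^5).
Cooperation is sustained iff (45−30)(δ+…+δ^5) ≥ 51−45.
δ+…+δ^5 = 4/7·(1−(4/7)^5)/(1−4/7) = 1.2521, and (51−45)/(45−30) = 0.4000.
1.2521 ≥ 0.4000, so cooperation is sustainable.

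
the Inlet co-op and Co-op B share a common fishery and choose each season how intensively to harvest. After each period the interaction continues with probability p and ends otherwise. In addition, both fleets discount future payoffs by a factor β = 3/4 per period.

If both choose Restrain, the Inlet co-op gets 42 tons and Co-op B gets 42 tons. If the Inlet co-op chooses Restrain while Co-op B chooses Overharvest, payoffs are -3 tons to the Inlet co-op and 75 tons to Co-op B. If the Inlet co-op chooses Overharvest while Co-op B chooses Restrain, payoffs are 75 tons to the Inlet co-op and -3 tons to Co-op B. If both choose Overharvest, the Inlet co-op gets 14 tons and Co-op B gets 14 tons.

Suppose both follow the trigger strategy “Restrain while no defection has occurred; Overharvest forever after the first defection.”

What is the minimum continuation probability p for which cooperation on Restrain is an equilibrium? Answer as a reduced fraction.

Expected continuation weight on next period's payoff is β·p = 3/4·p, which plays the role of the discount factor.
Cooperation requires 3/4·p ≥ (75−42)/(75−14) = 33/61, hence p ≥ 44/61.

44/61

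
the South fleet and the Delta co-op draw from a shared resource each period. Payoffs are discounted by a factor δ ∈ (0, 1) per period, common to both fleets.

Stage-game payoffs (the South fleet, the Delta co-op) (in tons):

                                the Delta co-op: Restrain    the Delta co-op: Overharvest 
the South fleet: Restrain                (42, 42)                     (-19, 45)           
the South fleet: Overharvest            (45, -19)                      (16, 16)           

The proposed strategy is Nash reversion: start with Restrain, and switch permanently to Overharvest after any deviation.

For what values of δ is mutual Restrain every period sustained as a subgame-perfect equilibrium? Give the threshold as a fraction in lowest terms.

3/29

One-period gain from deviating is 45 − 42 = 3. The loss is 42 − 16 = 26 in every subsequent period, with present value 26·δ/(1−δ).
Deviation is unprofitable when 26·δ/(1−δ) ≥ 3, i.e. δ/(1−δ) ≥ 3/26.
Equivalently δ ≥ 3/(3+26) = 3/29.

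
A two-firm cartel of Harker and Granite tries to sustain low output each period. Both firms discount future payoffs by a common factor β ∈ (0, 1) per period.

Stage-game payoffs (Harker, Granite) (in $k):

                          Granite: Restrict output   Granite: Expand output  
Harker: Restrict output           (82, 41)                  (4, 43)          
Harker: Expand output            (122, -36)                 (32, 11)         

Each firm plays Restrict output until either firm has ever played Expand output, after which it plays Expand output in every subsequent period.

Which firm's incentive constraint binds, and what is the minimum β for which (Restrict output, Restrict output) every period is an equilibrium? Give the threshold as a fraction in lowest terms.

Harker: cooperation gives 82 each period; deviation gives 122 once then 32 forever.
  82/(1−β) ≥ 122 + 32β/(1−β) ⇒ β ≥ 40/90 = 4/9.
Granite: cooperation gives 41 each period; deviation gives 43 once then 11 forever.
  β ≥ 2/32 = 1/16.
Both must hold, so the binding constraint is Harker's: β ≥ 4/9.

Harker; β ≥ 4/9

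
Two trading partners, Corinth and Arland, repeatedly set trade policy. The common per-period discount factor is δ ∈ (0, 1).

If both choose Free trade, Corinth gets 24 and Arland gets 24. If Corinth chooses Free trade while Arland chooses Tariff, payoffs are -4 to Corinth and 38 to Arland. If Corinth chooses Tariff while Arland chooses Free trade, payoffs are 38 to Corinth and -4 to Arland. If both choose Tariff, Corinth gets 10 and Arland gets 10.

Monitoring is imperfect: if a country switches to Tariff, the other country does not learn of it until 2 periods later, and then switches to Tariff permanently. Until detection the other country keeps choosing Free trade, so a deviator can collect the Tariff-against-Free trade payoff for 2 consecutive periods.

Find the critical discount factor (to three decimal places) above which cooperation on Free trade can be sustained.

0.707

Deviating for the 2 undetected periods gains 38−24 = 14 per period over cooperation, then loses 24−10 = 14 per period forever once punishment starts.
Gain: 14(1 + δ + … + δ^1); loss: 14·δ^2/(1−δ).
No profitable deviation ⇔ 14(1−δ^2) ≤ 14·δ^2, i.e. δ^2 ≥ 14/(14+14) = 1/2.
Hence δ ≥ (1/2)^(1/2) ≈ 0.707.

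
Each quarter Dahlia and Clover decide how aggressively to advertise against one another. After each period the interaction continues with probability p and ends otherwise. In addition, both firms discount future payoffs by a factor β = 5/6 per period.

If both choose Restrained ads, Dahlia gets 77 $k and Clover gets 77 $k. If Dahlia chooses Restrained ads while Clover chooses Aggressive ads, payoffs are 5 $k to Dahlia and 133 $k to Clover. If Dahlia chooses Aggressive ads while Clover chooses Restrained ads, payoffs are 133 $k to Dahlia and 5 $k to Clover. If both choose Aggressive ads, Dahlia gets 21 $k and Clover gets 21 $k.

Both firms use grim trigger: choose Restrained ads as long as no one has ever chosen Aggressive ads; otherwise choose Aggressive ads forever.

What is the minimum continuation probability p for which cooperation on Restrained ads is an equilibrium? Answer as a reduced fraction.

With continuation probability p and discount β, the effective per-period discount factor is βp.
Grim-trigger IC: βp ≥ (133−77)/(133−21) = 1/2.
So p ≥ (1/2)/(5/6) = 3/5.

3/5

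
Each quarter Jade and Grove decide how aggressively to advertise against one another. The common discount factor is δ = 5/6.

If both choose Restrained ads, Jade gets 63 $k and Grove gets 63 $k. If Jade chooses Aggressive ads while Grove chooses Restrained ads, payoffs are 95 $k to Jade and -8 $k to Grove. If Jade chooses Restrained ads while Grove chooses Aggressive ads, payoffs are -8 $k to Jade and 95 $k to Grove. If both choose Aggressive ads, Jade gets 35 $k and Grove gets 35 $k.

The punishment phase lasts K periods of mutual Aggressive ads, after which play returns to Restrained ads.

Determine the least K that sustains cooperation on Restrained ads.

No profitable deviation requires (63−35)(δ+…+δ^K) ≥ 95−63, i.e. δ+…+δ^K ≥ 8/7 ≈ 1.1429.
With δ = 5/6, the partial sums are K=1: 0.8333, K=2: 1.5278.
K = 2 is the first length at which the sum reaches 1.1429.

2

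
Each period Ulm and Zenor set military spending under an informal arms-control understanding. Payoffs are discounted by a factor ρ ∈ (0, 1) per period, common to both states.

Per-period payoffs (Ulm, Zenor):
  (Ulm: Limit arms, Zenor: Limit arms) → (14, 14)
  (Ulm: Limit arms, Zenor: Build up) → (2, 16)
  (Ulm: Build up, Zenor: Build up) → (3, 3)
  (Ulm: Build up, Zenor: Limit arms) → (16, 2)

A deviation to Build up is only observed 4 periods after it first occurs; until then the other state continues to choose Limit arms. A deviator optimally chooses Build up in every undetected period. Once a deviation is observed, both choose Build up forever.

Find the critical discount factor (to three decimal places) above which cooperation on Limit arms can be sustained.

The best deviation is to choose Build up for all 4 undetected periods, earning 16 each, then 3 forever once detected.
Deviation value: 16(1−ρ^4)/(1−ρ) + 3ρ^4/(1−ρ); cooperation value: 14/(1−ρ).
IC: 14 ≥ 16(1−ρ^4) + 3ρ^4 = 16 − 13ρ^4.
So ρ^4 ≥ 2/13, giving ρ ≥ (2/13)^(1/4) ≈ 0.626.

0.626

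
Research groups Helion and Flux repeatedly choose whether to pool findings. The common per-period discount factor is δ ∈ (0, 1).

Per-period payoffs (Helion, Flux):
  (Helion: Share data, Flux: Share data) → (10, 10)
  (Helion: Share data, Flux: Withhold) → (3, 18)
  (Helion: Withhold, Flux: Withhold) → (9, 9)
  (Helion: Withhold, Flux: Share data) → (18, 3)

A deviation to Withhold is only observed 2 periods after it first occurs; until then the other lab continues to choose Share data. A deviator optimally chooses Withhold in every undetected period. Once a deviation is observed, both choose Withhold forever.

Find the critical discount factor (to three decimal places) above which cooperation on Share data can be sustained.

0.943

A deviator earns 18 for 2 periods, then 9 forever; cooperating earns 10 forever. Multiplying the IC by (1−δ):
10 ≥ 18(1−δ^2) + 9δ^2, so 9·δ^2 ≥ 8 and δ^2 ≥ 8/9.
δ ≥ (8/9)^(1/2) ≈ 0.943.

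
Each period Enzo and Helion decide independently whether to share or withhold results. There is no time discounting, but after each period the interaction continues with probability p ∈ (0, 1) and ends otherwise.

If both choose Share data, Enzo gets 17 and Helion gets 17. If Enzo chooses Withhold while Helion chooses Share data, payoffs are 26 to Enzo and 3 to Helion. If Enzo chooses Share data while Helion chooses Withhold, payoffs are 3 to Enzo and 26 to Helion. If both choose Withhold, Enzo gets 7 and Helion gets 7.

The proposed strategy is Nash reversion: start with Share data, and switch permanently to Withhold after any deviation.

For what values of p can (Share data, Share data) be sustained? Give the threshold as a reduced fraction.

9/19

With no time discounting, the continuation probability p plays the role of the discount factor.
Grim-trigger IC: 17/(1−p) ≥ 26 + 7p/(1−p) ⇒ p ≥ (26−17)/(26−7) = 9/19.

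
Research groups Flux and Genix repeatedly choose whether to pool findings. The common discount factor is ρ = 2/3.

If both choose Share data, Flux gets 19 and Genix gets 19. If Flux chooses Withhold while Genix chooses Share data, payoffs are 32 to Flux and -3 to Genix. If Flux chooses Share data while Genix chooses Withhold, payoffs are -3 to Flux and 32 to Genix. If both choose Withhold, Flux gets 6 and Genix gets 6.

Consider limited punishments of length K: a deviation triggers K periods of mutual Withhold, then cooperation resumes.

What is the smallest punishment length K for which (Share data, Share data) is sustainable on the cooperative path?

2

IC: ρ(1−ρ^K)/(1−ρ) ≥ (32−19)/(19−6) = 1.
With ρ = 2/3: need 1 − ρ^K ≥ 1·(1−2/3)/(2/3), i.e. ρ^K ≤ 0.5000.
Since (2/3)^1 = 0.6667 and (2/3)^2 = 0.4444, the smallest such K is 2.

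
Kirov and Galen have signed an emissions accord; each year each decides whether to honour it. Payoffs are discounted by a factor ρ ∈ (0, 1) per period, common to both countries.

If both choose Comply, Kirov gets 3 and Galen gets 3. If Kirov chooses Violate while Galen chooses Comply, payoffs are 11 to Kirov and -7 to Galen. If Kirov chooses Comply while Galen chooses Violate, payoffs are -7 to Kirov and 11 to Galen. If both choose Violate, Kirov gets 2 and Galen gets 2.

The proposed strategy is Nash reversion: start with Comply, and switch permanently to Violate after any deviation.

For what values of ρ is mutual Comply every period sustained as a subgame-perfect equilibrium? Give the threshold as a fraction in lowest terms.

3/(1−ρ) ≥ 11 + 2ρ/(1−ρ)
3 ≥ 11 − 9ρ
ρ ≥ 8/9.

8/9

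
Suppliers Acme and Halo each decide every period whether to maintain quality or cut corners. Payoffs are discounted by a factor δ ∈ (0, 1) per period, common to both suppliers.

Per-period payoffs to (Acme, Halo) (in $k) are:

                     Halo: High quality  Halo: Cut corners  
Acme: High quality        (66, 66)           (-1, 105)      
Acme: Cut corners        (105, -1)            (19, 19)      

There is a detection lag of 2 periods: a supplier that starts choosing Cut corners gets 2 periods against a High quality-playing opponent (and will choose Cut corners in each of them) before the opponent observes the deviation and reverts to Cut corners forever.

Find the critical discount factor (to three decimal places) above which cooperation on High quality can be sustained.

A deviator earns 105 for 2 periods, then 19 forever; cooperating earns 66 forever. Multiplying the IC by (1−δ):
66 ≥ 105(1−δ^2) + 19δ^2, so 86·δ^2 ≥ 39 and δ^2 ≥ 39/86.
δ ≥ (39/86)^(1/2) ≈ 0.673.

0.673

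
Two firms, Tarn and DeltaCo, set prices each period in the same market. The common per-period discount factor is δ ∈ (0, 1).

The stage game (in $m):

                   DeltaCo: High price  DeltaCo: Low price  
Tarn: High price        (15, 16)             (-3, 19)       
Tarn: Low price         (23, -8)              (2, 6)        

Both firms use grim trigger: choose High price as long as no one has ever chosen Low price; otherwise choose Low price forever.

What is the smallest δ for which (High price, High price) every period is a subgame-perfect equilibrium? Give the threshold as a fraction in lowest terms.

Tarn's threshold: (23−15)/(23−2) = 8/21.
DeltaCo's threshold: (19−16)/(19−6) = 3/13.
8/21 > 3/13, so Tarn binds and δ* = 8/21.

8/21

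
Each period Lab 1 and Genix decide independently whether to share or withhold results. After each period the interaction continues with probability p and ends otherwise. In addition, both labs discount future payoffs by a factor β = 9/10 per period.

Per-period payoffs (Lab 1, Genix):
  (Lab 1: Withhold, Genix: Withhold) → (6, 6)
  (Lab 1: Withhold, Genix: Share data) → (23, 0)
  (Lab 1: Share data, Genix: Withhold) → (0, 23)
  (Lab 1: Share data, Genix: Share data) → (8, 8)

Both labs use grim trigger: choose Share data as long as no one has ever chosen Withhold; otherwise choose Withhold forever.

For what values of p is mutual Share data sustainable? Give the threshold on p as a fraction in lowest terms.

50/51

With continuation probability p and discount β, the effective per-period discount factor is βp.
Grim-trigger IC: βp ≥ (23−8)/(23−6) = 15/17.
So p ≥ (15/17)/(9/10) = 50/51.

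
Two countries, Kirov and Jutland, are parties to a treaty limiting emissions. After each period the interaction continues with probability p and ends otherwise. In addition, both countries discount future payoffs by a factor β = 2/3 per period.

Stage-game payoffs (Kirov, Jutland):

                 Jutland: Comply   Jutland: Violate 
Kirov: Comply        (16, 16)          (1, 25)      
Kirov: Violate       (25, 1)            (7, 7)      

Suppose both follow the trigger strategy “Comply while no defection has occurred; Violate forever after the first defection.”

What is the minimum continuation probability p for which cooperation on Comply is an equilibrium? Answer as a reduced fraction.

With continuation probability p and discount β, the effective per-period discount factor is βp.
Grim-trigger IC: βp ≥ (25−16)/(25−7) = 1/2.
So p ≥ (1/2)/(2/3) = 3/4.

3/4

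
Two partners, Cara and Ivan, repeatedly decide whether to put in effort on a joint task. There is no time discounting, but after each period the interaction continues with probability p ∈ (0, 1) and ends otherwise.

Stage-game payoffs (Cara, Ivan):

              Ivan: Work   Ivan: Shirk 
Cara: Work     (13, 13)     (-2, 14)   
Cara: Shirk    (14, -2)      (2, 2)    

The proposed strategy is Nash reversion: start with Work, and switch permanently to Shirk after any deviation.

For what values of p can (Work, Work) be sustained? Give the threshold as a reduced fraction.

1/12

With no time discounting, the continuation probability p plays the role of the discount factor.
Grim-trigger IC: 13/(1−p) ≥ 14 + 2p/(1−p) ⇒ p ≥ (14−13)/(14−2) = 1/12.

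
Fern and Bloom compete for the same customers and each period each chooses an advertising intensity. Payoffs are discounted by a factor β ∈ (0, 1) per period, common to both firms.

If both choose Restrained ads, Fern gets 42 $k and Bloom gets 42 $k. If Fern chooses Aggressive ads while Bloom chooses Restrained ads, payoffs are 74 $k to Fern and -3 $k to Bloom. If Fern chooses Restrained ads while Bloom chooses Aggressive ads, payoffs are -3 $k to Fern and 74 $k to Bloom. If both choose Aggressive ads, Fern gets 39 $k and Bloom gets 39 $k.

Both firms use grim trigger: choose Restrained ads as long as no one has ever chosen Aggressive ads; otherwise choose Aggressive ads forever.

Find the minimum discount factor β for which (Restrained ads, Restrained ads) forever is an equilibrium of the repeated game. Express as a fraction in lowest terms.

42/(1−β) ≥ 74 + 39β/(1−β)
42 ≥ 74 − 35β
β ≥ 32/35.

32/35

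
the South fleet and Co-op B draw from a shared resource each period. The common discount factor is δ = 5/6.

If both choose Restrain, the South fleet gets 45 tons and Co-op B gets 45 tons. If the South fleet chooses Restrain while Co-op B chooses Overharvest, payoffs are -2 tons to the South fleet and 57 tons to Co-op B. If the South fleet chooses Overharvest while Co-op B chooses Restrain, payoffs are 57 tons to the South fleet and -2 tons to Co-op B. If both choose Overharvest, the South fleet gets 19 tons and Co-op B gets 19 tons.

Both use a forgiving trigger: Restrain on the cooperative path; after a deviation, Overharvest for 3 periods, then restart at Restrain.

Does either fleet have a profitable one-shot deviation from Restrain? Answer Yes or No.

Comparing payoff streams over the 4 periods until play realigns: cooperate → 45(1+δ+…+δ^3); deviate → 57 + 19(δ+…+δ^3).
Cooperation is sustained iff (45−19)(δ+…+δ^3) ≥ 57−45.
δ+…+δ^3 = 5/6·(1−(5/6)^3)/(1−5/6) = 2.1065, and (57−45)/(45−19) = 0.4615.
2.1065 ≥ 0.4615, so cooperation is sustainable.

No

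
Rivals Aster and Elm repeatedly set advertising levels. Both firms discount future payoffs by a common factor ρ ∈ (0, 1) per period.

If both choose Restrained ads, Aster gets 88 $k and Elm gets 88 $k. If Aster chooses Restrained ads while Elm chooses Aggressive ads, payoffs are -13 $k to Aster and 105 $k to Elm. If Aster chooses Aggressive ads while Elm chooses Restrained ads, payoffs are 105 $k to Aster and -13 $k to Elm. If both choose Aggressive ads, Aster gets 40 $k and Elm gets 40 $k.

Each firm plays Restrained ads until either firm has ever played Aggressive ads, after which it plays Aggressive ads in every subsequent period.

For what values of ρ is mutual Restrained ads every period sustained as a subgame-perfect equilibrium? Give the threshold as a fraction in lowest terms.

Under grim trigger the critical discount factor is (T−C)/(T−P) with T = 105, C = 88, P = 40.
ρ* = (105−88)/(105−40) = 17/65.

17/65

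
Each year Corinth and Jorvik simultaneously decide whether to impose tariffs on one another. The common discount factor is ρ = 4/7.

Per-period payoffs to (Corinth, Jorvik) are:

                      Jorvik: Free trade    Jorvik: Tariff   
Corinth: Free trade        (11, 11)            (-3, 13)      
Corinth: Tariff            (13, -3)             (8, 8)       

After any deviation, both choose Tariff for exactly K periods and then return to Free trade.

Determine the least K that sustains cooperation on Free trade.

2

Need Σ_{k=1}^{K} ρ^k ≥ (13−11)/(11−8) = 0.6667 at ρ = 4/7.
At K = 1 the sum is 0.5714 < 0.6667; at K = 2 it is 0.8980 ≥ 0.6667.
So the minimum punishment length is K = 2.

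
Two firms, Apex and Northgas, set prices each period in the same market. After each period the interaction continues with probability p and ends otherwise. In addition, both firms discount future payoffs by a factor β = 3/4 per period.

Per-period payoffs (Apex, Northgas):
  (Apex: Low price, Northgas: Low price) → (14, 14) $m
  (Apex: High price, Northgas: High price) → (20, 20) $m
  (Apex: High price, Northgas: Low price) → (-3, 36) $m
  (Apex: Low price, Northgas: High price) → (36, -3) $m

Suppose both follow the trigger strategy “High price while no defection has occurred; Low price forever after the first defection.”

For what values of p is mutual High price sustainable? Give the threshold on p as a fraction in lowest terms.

32/33

Expected continuation weight on next period's payoff is β·p = 3/4·p, which plays the role of the discount factor.
Cooperation requires 3/4·p ≥ (36−20)/(36−14) = 8/11, hence p ≥ 32/33.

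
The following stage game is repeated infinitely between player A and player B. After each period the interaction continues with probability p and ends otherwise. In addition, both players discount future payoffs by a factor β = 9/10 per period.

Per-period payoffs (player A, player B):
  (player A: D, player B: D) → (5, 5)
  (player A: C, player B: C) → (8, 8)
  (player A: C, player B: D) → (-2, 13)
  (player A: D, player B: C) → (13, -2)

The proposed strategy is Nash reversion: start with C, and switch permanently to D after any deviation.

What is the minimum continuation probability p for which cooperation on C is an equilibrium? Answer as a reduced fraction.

With continuation probability p and discount β, the effective per-period discount factor is βp.
Grim-trigger IC: βp ≥ (13−8)/(13−5) = 5/8.
So p ≥ (5/8)/(9/10) = 25/36.

25/36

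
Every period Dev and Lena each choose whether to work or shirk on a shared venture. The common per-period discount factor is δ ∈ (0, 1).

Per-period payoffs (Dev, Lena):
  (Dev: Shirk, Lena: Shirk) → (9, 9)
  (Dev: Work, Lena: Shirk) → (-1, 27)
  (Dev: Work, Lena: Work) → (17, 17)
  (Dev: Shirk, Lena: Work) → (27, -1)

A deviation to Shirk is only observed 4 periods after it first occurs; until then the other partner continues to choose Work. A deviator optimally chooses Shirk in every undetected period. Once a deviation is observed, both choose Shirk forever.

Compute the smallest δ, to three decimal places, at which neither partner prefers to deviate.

A deviator earns 27 for 4 periods, then 9 forever; cooperating earns 17 forever. Multiplying the IC by (1−δ):
17 ≥ 27(1−δ^4) + 9δ^4, so 18·δ^4 ≥ 10 and δ^4 ≥ 5/9.
δ ≥ (5/9)^(1/4) ≈ 0.863.

0.863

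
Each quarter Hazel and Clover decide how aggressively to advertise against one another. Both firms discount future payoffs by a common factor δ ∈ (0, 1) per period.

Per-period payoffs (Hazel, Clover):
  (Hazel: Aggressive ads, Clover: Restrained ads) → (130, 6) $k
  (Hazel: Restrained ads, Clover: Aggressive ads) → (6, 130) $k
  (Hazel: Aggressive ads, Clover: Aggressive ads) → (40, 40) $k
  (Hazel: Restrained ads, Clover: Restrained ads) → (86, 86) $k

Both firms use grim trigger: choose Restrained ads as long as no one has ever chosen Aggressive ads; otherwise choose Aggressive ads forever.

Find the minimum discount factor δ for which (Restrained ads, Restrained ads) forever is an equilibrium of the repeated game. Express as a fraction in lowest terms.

Cooperation forever yields 86 each period: 86/(1−δ).
Deviating yields 130 once, then 40 forever: 130 + 40δ/(1−δ).
No profitable deviation requires 86/(1−δ) ≥ 130 + 40δ/(1−δ).
Multiplying by (1−δ): 86 ≥ 130(1−δ) + 40δ = 130 − 90δ.
So 90δ ≥ 44, i.e. δ ≥ 44/90 = 22/45.

22/45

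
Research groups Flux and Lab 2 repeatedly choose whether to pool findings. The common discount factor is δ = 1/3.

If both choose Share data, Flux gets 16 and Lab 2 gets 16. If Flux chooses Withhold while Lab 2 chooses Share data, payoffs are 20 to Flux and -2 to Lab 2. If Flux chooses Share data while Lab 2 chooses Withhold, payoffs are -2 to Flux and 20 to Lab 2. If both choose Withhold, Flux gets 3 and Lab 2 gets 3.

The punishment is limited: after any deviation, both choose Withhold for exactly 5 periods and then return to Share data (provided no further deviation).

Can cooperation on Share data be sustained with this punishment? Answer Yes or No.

Yes

IC: δ+…+δ^5 ≥ (20−16)/(16−3) = 4/13.
At δ = 1/3: partial sum = 0.4979 ≥ 0.3077. Cooperation sustainable.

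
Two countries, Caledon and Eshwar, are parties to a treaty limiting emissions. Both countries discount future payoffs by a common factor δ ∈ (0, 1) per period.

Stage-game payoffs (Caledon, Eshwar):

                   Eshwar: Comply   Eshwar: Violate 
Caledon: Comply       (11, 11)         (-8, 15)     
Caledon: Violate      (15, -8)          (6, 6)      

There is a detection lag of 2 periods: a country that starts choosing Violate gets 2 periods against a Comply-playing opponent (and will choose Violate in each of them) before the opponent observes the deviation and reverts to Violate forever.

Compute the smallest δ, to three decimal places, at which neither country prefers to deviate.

0.667

Deviating for the 2 undetected periods gains 15−11 = 4 per period over cooperation, then loses 11−6 = 5 per period forever once punishment starts.
Gain: 4(1 + δ + … + δ^1); loss: 5·δ^2/(1−δ).
No profitable deviation ⇔ 4(1−δ^2) ≤ 5·δ^2, i.e. δ^2 ≥ 4/(4+5) = 4/9.
Hence δ ≥ (4/9)^(1/2) ≈ 0.667.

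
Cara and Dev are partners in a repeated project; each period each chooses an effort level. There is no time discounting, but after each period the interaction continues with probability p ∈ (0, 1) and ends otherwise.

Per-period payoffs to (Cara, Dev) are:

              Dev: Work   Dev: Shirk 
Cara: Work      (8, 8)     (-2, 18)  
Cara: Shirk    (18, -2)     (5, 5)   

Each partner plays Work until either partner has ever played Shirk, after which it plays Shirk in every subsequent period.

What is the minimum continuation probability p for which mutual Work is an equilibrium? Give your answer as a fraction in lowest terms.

10/13

With no time discounting, the continuation probability p plays the role of the discount factor.
Grim-trigger IC: 8/(1−p) ≥ 18 + 5p/(1−p) ⇒ p ≥ (18−8)/(18−5) = 10/13.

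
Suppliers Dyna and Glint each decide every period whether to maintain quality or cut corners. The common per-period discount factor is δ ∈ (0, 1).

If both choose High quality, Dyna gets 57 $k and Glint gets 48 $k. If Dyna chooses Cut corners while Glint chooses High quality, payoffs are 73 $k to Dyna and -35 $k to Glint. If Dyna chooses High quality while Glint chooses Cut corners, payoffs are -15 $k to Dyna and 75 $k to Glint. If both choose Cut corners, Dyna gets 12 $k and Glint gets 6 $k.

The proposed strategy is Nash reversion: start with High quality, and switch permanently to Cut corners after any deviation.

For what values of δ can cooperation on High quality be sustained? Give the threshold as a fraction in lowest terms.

Dyna's threshold: (73−57)/(73−12) = 16/61.
Glint's threshold: (75−48)/(75−6) = 9/23.
16/61 < 9/23, so Glint binds and δ* = 9/23.

9/23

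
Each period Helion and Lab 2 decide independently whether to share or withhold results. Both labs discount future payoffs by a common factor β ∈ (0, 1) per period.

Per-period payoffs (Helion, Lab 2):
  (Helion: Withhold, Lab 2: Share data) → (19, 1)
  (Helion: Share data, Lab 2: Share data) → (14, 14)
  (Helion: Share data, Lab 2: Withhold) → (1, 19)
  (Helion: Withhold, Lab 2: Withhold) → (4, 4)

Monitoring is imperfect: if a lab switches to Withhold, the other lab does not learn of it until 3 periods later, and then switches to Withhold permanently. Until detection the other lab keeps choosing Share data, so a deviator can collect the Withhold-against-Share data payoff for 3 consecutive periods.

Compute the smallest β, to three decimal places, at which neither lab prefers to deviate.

The best deviation is to choose Withhold for all 3 undetected periods, earning 19 each, then 4 forever once detected.
Deviation value: 19(1−β^3)/(1−β) + 4β^3/(1−β); cooperation value: 14/(1−β).
IC: 14 ≥ 19(1−β^3) + 4β^3 = 19 − 15β^3.
So β^3 ≥ 5/15 = 1/3, giving β ≥ (1/3)^(1/3) ≈ 0.693.

0.693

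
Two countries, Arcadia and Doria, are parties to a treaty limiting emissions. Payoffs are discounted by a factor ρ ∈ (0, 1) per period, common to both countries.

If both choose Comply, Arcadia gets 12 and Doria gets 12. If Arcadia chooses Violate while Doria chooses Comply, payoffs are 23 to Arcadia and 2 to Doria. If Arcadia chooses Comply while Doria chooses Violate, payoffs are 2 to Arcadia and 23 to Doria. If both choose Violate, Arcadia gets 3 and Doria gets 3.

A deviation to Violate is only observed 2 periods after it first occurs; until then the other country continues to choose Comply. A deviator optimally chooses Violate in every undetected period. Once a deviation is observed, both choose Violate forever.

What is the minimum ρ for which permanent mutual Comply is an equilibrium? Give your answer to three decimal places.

0.742

The best deviation is to choose Violate for all 2 undetected periods, earning 23 each, then 3 forever once detected.
Deviation value: 23(1−ρ^2)/(1−ρ) + 3ρ^2/(1−ρ); cooperation value: 12/(1−ρ).
IC: 12 ≥ 23(1−ρ^2) + 3ρ^2 = 23 − 20ρ^2.
So ρ^2 ≥ 11/20, giving ρ ≥ (11/20)^(1/2) ≈ 0.742.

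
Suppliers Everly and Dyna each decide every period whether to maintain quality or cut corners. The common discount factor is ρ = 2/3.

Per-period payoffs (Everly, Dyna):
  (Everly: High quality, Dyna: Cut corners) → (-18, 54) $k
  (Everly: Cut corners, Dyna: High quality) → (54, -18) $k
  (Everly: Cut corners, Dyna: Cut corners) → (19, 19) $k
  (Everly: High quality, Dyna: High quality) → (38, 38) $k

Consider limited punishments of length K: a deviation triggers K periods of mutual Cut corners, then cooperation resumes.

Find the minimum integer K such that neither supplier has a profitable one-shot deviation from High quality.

IC: ρ(1−ρ^K)/(1−ρ) ≥ (54−38)/(38−19) = 16/19.
With ρ = 2/3: need 1 − ρ^K ≥ 16/19·(1−2/3)/(2/3), i.e. ρ^K ≤ 0.5789.
Since (2/3)^1 = 0.6667 and (2/3)^2 = 0.4444, the smallest such K is 2.

2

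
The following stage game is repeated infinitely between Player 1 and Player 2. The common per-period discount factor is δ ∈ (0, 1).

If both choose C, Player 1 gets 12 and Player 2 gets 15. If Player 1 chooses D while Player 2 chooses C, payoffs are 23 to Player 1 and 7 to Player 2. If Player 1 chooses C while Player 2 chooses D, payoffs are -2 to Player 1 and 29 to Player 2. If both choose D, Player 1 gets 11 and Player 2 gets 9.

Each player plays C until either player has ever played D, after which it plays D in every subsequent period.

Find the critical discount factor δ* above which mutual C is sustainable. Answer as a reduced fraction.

11/12

For Player 1: deviation gain 23−12 = 11, per-period punishment loss 12−11 = 1. IC gives δ ≥ 11/12.
For Player 2: gain 14, loss 6 per period, so δ ≥ 14/20 = 7/10.
The tighter constraint is Player 1's, so cooperation needs δ ≥ 11/12.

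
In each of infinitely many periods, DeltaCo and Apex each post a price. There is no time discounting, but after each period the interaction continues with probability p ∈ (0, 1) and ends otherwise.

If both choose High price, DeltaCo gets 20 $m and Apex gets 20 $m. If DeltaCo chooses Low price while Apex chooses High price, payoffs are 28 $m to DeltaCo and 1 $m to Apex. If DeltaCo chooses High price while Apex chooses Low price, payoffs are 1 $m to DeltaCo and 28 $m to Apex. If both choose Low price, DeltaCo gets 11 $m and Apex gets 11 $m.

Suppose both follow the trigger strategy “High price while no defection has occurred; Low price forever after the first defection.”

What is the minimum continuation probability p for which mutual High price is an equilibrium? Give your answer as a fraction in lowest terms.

8/17

With no time discounting, the continuation probability p plays the role of the discount factor.
Grim-trigger IC: 20/(1−p) ≥ 28 + 11p/(1−p) ⇒ p ≥ (28−20)/(28−11) = 8/17.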